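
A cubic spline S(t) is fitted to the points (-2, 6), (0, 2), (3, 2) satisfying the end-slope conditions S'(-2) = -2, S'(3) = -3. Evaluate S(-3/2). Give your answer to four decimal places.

4.8688

With σ_i denoting the second derivative at x_i, h_i = 2, 3, and Δ_i = (y_(i+1) − y_i)/h_i = -2, 0:
  2·σ_0 + 10·σ_1 + 3·σ_2 = 6(Δ_1 - Δ_0) = 12
Clamped end conditions give two more equations: 2h_0·σ_0 + h_0·σ_1 = 6(Δ_0 - S'(-2)) = 0 and h_1·σ_1 + 2h_1·σ_2 = 6(S'(3) - Δ_1) = -18.
Solving the tridiagonal system: σ_0 = -7/5, σ_1 = 14/5, σ_2 = -22/5.
On [-2, 0], S(t) = 6 - 2·(t + 2) - 7/10·(t + 2)² + 7/20·(t + 2)³.
With (t + 2) = 1/2: S(-3/2) = 779/160.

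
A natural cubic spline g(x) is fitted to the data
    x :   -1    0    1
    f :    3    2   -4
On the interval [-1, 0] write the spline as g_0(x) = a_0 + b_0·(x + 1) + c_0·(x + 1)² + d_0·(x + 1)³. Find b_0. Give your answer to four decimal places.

0.2500

Put m_i = g'' at the i-th knot. Here h = (1, 1) and Δ = (-1, -6), so the interior equations h_(i-1)·m_(i-1) + 2(h_(i-1)+h_i)·m_i + h_i·m_(i+1) = 6(Δ_i − Δ_(i-1)) read
  1·m_0 + 4·m_1 + 1·m_2 = 6(Δ_1 - Δ_0) = -30
Natural end conditions: m_0 = m_2 = 0.
Hence m_0 = 0, m_1 = -15/2, m_2 = 0.
On [-1, 0], with g_0(x) = a_0 + b_0·(x + 1) + c_0·(x + 1)² + d_0·(x + 1)³: c_0 = m_0/2 = 0, d_0 = (m_1 - m_0)/(6h_0) = -5/4, b_0 = Δ_0 - h_0(2m_0 + m_1)/6 = 1/4.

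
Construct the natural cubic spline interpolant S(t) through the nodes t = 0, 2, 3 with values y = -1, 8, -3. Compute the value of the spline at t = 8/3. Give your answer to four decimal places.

Let σ_i = S''(x_i). Step sizes h_i = 2, 1; slopes of the chords Δ_i = (y_(i+1) - y_i)/h_i = 9/2, -11.
  2·σ_0 + 6·σ_1 + 1·σ_2 = 6(Δ_1 - Δ_0) = -93
Natural end conditions: σ_0 = σ_2 = 0.
Solving the tridiagonal system: σ_0 = 0, σ_1 = -31/2, σ_2 = 0.
On [2, 3], S(t) = 8 - 35/6·(t - 2) - 31/4·(t - 2)² + 31/12·(t - 2)³.
With (t - 2) = 2/3: S(8/3) = 116/81.

1.4321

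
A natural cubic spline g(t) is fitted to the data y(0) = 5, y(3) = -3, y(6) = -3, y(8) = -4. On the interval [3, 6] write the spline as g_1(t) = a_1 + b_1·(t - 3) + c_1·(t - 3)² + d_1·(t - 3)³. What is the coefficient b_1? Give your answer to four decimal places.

Put M_i = g'' at the i-th knot. Here h = (3, 3, 2) and Δ = (-8/3, 0, -1/2), so the interior equations h_(i-1)·M_(i-1) + 2(h_(i-1)+h_i)·M_i + h_i·M_(i+1) = 6(Δ_i − Δ_(i-1)) read
  3·M_0 + 12·M_1 + 3·M_2 = 6(Δ_1 - Δ_0) = 16
  3·M_1 + 10·M_2 + 2·M_3 = 6(Δ_2 - Δ_1) = -3
Natural end conditions: M_0 = M_3 = 0.
Solving: M_0 = 0, M_1 = 169/111, M_2 = -28/37, M_3 = 0.
On [3, 6], with g_1(t) = a_1 + b_1·(t - 3) + c_1·(t - 3)² + d_1·(t - 3)³: c_1 = M_1/2 = 169/222, d_1 = (M_2 - M_1)/(6h_1) = -253/1998, b_1 = Δ_1 - h_1(2M_1 + M_2)/6 = -127/111.

-1.1441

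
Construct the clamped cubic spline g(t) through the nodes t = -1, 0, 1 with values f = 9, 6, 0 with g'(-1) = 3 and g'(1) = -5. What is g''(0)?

Let σ_i = g''(x_i). Step sizes h_i = 1, 1; slopes of the chords Δ_i = (y_(i+1) - y_i)/h_i = -3, -6.
  1·σ_0 + 4·σ_1 + 1·σ_2 = 6(Δ_1 - Δ_0) = -18
Clamped end conditions give two more equations: 2h_0·σ_0 + h_0·σ_1 = 6(Δ_0 - g'(-1)) = -36 and h_1·σ_1 + 2h_1·σ_2 = 6(g'(1) - Δ_1) = 6.
Forward elimination and back-substitution give σ_0 = -35/2, σ_1 = -1, σ_2 = 7/2.

-1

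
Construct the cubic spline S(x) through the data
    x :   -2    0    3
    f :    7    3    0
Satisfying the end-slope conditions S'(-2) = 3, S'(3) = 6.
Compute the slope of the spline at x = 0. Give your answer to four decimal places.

Write m_i for S''(x_i). With h_i = 2, 3 and divided differences Δ_i = -2, -1, the continuity of S' gives the tridiagonal system
  2·m_0 + 10·m_1 + 3·m_2 = 6(Δ_1 - Δ_0) = 6
Clamped end conditions give two more equations: 2h_0·m_0 + h_0·m_1 = 6(Δ_0 - S'(-2)) = -30 and h_1·m_1 + 2h_1·m_2 = 6(S'(3) - Δ_1) = 42.
Hence m_0 = -15/2, m_1 = 0, m_2 = 7.
On [0, 3], S'(x) = b_1 + 2c_1·x + 3d_1·x² with b_1 = Δ_1 - h_1(2m_1 + m_2)/6 = -9/2, c_1 = m_1/2 = 0, d_1 = (m_2 - m_1)/(6h_1) = 7/18. So S'(0) = -9/2.

-4.5000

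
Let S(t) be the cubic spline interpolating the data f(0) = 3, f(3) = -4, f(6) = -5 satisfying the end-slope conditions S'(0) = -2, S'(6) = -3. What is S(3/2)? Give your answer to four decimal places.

-0.9688

Write σ_i for S''(x_i). With h_i = 3, 3 and divided differences Δ_i = -7/3, -1/3, the continuity of S' gives the tridiagonal system
  3·σ_0 + 12·σ_1 + 3·σ_2 = 6(Δ_1 - Δ_0) = 12
Clamped end conditions give two more equations: 2h_0·σ_0 + h_0·σ_1 = 6(Δ_0 - S'(0)) = -2 and h_1·σ_1 + 2h_1·σ_2 = 6(S'(6) - Δ_1) = -16.
Forward elimination and back-substitution give σ_0 = -3/2, σ_1 = 7/3, σ_2 = -23/6.
On [0, 3], S(t) = 3 - 2·t - 3/4·t² + 23/108·t³.
With t = 3/2: S(3/2) = -31/32.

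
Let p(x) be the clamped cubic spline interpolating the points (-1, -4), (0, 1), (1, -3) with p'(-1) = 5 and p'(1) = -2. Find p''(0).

Put m_i = p'' at the i-th knot. Here h = (1, 1) and Δ = (5, -4), so the interior equations h_(i-1)·m_(i-1) + 2(h_(i-1)+h_i)·m_i + h_i·m_(i+1) = 6(Δ_i − Δ_(i-1)) read
  1·m_0 + 4·m_1 + 1·m_2 = 6(Δ_1 - Δ_0) = -54
Clamped end conditions give two more equations: 2h_0·m_0 + h_0·m_1 = 6(Δ_0 - p'(-1)) = 0 and h_1·m_1 + 2h_1·m_2 = 6(p'(1) - Δ_1) = 12.
Solving: m_0 = 10, m_1 = -20, m_2 = 16.

-20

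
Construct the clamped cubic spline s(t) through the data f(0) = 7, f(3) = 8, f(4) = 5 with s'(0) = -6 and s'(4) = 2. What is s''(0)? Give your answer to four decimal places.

With σ_i denoting the second derivative at x_i, h_i = 3, 1, and Δ_i = (y_(i+1) − y_i)/h_i = 1/3, -3:
  3·σ_0 + 8·σ_1 + 1·σ_2 = 6(Δ_1 - Δ_0) = -20
Clamped end conditions give two more equations: 2h_0·σ_0 + h_0·σ_1 = 6(Δ_0 - s'(0)) = 38 and h_1·σ_1 + 2h_1·σ_2 = 6(s'(4) - Δ_1) = 30.
Forward elimination and back-substitution give σ_0 = 65/6, σ_1 = -9, σ_2 = 39/2.

10.8333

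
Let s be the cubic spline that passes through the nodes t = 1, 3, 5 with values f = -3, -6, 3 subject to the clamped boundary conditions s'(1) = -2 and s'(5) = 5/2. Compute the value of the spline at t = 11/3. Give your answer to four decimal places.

Put M_i = s'' at the i-th knot. Here h = (2, 2) and Δ = (-3/2, 9/2), so the interior equations h_(i-1)·M_(i-1) + 2(h_(i-1)+h_i)·M_i + h_i·M_(i+1) = 6(Δ_i − Δ_(i-1)) read
  2·M_0 + 8·M_1 + 2·M_2 = 6(Δ_1 - Δ_0) = 36
Clamped end conditions give two more equations: 2h_0·M_0 + h_0·M_1 = 6(Δ_0 - s'(1)) = 3 and h_1·M_1 + 2h_1·M_2 = 6(s'(5) - Δ_1) = -12.
Hence M_0 = -21/8, M_1 = 27/4, M_2 = -51/8.
On [3, 5], s(t) = -6 + 17/8·(t - 3) + 27/8·(t - 3)² - 35/32·(t - 3)³.
With (t - 3) = 2/3: s(11/3) = -92/27.

-3.4074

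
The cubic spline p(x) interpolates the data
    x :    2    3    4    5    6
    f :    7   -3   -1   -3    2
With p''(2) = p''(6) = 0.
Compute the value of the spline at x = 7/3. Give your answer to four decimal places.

Put M_i = p'' at the i-th knot. Here h = (1, 1, 1, 1) and Δ = (-10, 2, -2, 5), so the interior equations h_(i-1)·M_(i-1) + 2(h_(i-1)+h_i)·M_i + h_i·M_(i+1) = 6(Δ_i − Δ_(i-1)) read
  1·M_0 + 4·M_1 + 1·M_2 = 6(Δ_1 - Δ_0) = 72
  1·M_1 + 4·M_2 + 1·M_3 = 6(Δ_2 - Δ_1) = -24
  1·M_2 + 4·M_3 + 1·M_4 = 6(Δ_3 - Δ_2) = 42
Natural end conditions: M_0 = M_4 = 0.
Solving the tridiagonal system: M_0 = 0, M_1 = 87/4, M_2 = -15, M_3 = 57/4, M_4 = 0.
On [2, 3], p(x) = 7 - 109/8·(x - 2) + 0·(x - 2)² + 29/8·(x - 2)³.
With (x - 2) = 1/3: p(7/3) = 70/27.

2.5926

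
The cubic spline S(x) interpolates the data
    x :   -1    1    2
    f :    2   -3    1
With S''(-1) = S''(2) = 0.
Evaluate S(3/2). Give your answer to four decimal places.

-1.4063

Write M_i for S''(x_i). With h_i = 2, 1 and divided differences Δ_i = -5/2, 4, the continuity of S' gives the tridiagonal system
  2·M_0 + 6·M_1 + 1·M_2 = 6(Δ_1 - Δ_0) = 39
Natural end conditions: M_0 = M_2 = 0.
Forward elimination and back-substitution give M_0 = 0, M_1 = 13/2, M_2 = 0.
On [1, 2], S(x) = -3 + 11/6·(x - 1) + 13/4·(x - 1)² - 13/12·(x - 1)³.
With (x - 1) = 1/2: S(3/2) = -45/32.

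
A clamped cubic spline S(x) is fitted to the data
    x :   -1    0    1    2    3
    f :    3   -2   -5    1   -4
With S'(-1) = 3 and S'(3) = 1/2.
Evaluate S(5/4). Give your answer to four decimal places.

-3.4335

Write M_i for S''(x_i). With h_i = 1, 1, 1, 1 and divided differences Δ_i = -5, -3, 6, -5, the continuity of S' gives the tridiagonal system
  1·M_0 + 4·M_1 + 1·M_2 = 6(Δ_1 - Δ_0) = 12
  1·M_1 + 4·M_2 + 1·M_3 = 6(Δ_2 - Δ_1) = 54
  1·M_2 + 4·M_3 + 1·M_4 = 6(Δ_3 - Δ_2) = -66
Clamped end conditions give two more equations: 2h_0·M_0 + h_0·M_1 = 6(Δ_0 - S'(-1)) = -48 and h_3·M_3 + 2h_3·M_4 = 6(S'(3) - Δ_3) = 33.
Solving: M_0 = -1475/56, M_1 = 131/28, M_2 = 157/8, M_3 = -817/28, M_4 = 1741/56.
On [1, 2], S(x) = -5 + 121/28·(x - 1) + 157/16·(x - 1)² - 911/112·(x - 1)³.
With (x - 1) = 1/4: S(5/4) = -24611/7168.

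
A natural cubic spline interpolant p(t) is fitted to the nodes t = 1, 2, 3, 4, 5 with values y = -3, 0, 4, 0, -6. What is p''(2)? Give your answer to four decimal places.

4.8214

Put M_i = p'' at the i-th knot. Here h = (1, 1, 1, 1) and Δ = (3, 4, -4, -6), so the interior equations h_(i-1)·M_(i-1) + 2(h_(i-1)+h_i)·M_i + h_i·M_(i+1) = 6(Δ_i − Δ_(i-1)) read
  1·M_0 + 4·M_1 + 1·M_2 = 6(Δ_1 - Δ_0) = 6
  1·M_1 + 4·M_2 + 1·M_3 = 6(Δ_2 - Δ_1) = -48
  1·M_2 + 4·M_3 + 1·M_4 = 6(Δ_3 - Δ_2) = -12
Natural end conditions: M_0 = M_4 = 0.
Solving the tridiagonal system: M_0 = 0, M_1 = 135/28, M_2 = -93/7, M_3 = 9/28, M_4 = 0.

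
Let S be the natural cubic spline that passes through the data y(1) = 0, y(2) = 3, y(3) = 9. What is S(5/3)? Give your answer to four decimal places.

1.7222

Put σ_i = S'' at the i-th knot. Here h = (1, 1) and Δ = (3, 6), so the interior equations h_(i-1)·σ_(i-1) + 2(h_(i-1)+h_i)·σ_i + h_i·σ_(i+1) = 6(Δ_i − Δ_(i-1)) read
  1·σ_0 + 4·σ_1 + 1·σ_2 = 6(Δ_1 - Δ_0) = 18
Natural end conditions: σ_0 = σ_2 = 0.
Forward elimination and back-substitution give σ_0 = 0, σ_1 = 9/2, σ_2 = 0.
On [1, 2], S(x) = 0 + 9/4·(x - 1) + 0·(x - 1)² + 3/4·(x - 1)³.
With (x - 1) = 2/3: S(5/3) = 31/18.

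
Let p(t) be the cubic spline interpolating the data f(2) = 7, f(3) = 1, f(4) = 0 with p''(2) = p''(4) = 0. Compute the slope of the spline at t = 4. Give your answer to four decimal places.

0.2500

Let M_i = p''(x_i). Step sizes h_i = 1, 1; slopes of the chords Δ_i = (y_(i+1) - y_i)/h_i = -6, -1.
  1·M_0 + 4·M_1 + 1·M_2 = 6(Δ_1 - Δ_0) = 30
Natural end conditions: M_0 = M_2 = 0.
Solving: M_0 = 0, M_1 = 15/2, M_2 = 0.
On [3, 4], p'(t) = b_1 + 2c_1·(t - 3) + 3d_1·(t - 3)² with b_1 = Δ_1 - h_1(2M_1 + M_2)/6 = -7/2, c_1 = M_1/2 = 15/4, d_1 = (M_2 - M_1)/(6h_1) = -5/4. So p'(4) = 1/4.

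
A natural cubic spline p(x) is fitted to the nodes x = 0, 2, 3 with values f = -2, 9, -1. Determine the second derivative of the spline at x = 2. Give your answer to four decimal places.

-15.5000

Let M_i = p''(x_i). Step sizes h_i = 2, 1; slopes of the chords Δ_i = (y_(i+1) - y_i)/h_i = 11/2, -10.
  2·M_0 + 6·M_1 + 1·M_2 = 6(Δ_1 - Δ_0) = -93
Natural end conditions: M_0 = M_2 = 0.
Forward elimination and back-substitution give M_0 = 0, M_1 = -31/2, M_2 = 0.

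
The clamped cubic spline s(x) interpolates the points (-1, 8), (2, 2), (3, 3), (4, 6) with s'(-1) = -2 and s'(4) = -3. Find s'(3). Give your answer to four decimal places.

Put m_i = s'' at the i-th knot. Here h = (3, 1, 1) and Δ = (-2, 1, 3), so the interior equations h_(i-1)·m_(i-1) + 2(h_(i-1)+h_i)·m_i + h_i·m_(i+1) = 6(Δ_i − Δ_(i-1)) read
  3·m_0 + 8·m_1 + 1·m_2 = 6(Δ_1 - Δ_0) = 18
  1·m_1 + 4·m_2 + 1·m_3 = 6(Δ_2 - Δ_1) = 12
Clamped end conditions give two more equations: 2h_0·m_0 + h_0·m_1 = 6(Δ_0 - s'(-1)) = 0 and h_2·m_2 + 2h_2·m_3 = 6(s'(4) - Δ_2) = -36.
Hence m_0 = -22/29, m_1 = 44/29, m_2 = 236/29, m_3 = -640/29.
On [3, 4], s'(x) = b_2 + 2c_2·(x - 3) + 3d_2·(x - 3)² with b_2 = Δ_2 - h_2(2m_2 + m_3)/6 = 115/29, c_2 = m_2/2 = 118/29, d_2 = (m_3 - m_2)/(6h_2) = -146/29. So s'(3) = 115/29.

3.9655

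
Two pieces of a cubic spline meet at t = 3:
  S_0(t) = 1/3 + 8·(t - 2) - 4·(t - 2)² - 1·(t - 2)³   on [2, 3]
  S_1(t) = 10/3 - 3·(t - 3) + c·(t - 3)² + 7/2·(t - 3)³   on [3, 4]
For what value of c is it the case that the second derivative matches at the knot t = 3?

-7

S_0''(t) = -8 - 6·(t - 2), so S_0''(3) = -14. On the right, S_1''(3) = 2c, so c = -7.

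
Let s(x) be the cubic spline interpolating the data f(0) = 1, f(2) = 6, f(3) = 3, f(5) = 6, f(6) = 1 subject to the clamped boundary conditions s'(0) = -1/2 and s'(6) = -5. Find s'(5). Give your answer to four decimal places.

-2.3387

Put m_i = s'' at the i-th knot. Here h = (2, 1, 2, 1) and Δ = (5/2, -3, 3/2, -5), so the interior equations h_(i-1)·m_(i-1) + 2(h_(i-1)+h_i)·m_i + h_i·m_(i+1) = 6(Δ_i − Δ_(i-1)) read
  2·m_0 + 6·m_1 + 1·m_2 = 6(Δ_1 - Δ_0) = -33
  1·m_1 + 6·m_2 + 2·m_3 = 6(Δ_2 - Δ_1) = 27
  2·m_2 + 6·m_3 + 1·m_4 = 6(Δ_3 - Δ_2) = -39
Clamped end conditions give two more equations: 2h_0·m_0 + h_0·m_1 = 6(Δ_0 - s'(0)) = 18 and h_3·m_3 + 2h_3·m_4 = 6(s'(6) - Δ_3) = 0.
Solving: m_0 = 300/31, m_1 = -321/31, m_2 = 303/31, m_3 = -330/31, m_4 = 165/31.
On [5, 6], s'(x) = b_3 + 2c_3·(x - 5) + 3d_3·(x - 5)² with b_3 = Δ_3 - h_3(2m_3 + m_4)/6 = -145/62, c_3 = m_3/2 = -165/31, d_3 = (m_4 - m_3)/(6h_3) = 165/62. So s'(5) = -145/62.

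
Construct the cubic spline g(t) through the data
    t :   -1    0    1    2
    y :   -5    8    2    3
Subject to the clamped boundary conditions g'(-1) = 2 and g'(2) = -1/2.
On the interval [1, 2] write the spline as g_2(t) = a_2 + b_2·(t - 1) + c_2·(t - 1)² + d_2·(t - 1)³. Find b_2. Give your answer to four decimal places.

-5.1333

With M_i denoting the second derivative at x_i, h_i = 1, 1, 1, and Δ_i = (y_(i+1) − y_i)/h_i = 13, -6, 1:
  1·M_0 + 4·M_1 + 1·M_2 = 6(Δ_1 - Δ_0) = -114
  1·M_1 + 4·M_2 + 1·M_3 = 6(Δ_2 - Δ_1) = 42
Clamped end conditions give two more equations: 2h_0·M_0 + h_0·M_1 = 6(Δ_0 - g'(-1)) = 66 and h_2·M_2 + 2h_2·M_3 = 6(g'(2) - Δ_2) = -9.
Hence M_0 = 869/15, M_1 = -748/15, M_2 = 413/15, M_3 = -274/15.
On [1, 2], with g_2(t) = a_2 + b_2·(t - 1) + c_2·(t - 1)² + d_2·(t - 1)³: c_2 = M_2/2 = 413/30, d_2 = (M_3 - M_2)/(6h_2) = -229/30, b_2 = Δ_2 - h_2(2M_2 + M_3)/6 = -77/15.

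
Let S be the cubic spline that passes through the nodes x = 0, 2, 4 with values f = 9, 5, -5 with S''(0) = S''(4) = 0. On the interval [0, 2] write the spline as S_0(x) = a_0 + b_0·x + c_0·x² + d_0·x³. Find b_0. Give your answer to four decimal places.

Write M_i for S''(x_i). With h_i = 2, 2 and divided differences Δ_i = -2, -5, the continuity of S' gives the tridiagonal system
  2·M_0 + 8·M_1 + 2·M_2 = 6(Δ_1 - Δ_0) = -18
Natural end conditions: M_0 = M_2 = 0.
Solving the tridiagonal system: M_0 = 0, M_1 = -9/4, M_2 = 0.
On [0, 2], with S_0(x) = a_0 + b_0·x + c_0·x² + d_0·x³: c_0 = M_0/2 = 0, d_0 = (M_1 - M_0)/(6h_0) = -3/16, b_0 = Δ_0 - h_0(2M_0 + M_1)/6 = -5/4.

-1.2500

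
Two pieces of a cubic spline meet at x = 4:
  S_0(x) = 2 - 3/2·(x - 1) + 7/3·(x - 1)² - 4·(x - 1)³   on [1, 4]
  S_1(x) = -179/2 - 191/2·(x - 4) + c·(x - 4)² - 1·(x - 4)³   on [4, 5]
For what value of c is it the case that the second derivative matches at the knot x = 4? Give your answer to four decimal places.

S_0''(x) = 14/3 - 24·(x - 1), so S_0''(4) = -202/3. On the right, S_1''(4) = 2c, so c = -101/3.

-33.6667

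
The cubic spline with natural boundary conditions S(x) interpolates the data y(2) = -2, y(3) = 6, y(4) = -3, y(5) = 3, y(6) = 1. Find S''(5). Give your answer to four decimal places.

-21.1071

Put M_i = S'' at the i-th knot. Here h = (1, 1, 1, 1) and Δ = (8, -9, 6, -2), so the interior equations h_(i-1)·M_(i-1) + 2(h_(i-1)+h_i)·M_i + h_i·M_(i+1) = 6(Δ_i − Δ_(i-1)) read
  1·M_0 + 4·M_1 + 1·M_2 = 6(Δ_1 - Δ_0) = -102
  1·M_1 + 4·M_2 + 1·M_3 = 6(Δ_2 - Δ_1) = 90
  1·M_2 + 4·M_3 + 1·M_4 = 6(Δ_3 - Δ_2) = -48
Natural end conditions: M_0 = M_4 = 0.
Solving: M_0 = 0, M_1 = -969/28, M_2 = 255/7, M_3 = -591/28, M_4 = 0.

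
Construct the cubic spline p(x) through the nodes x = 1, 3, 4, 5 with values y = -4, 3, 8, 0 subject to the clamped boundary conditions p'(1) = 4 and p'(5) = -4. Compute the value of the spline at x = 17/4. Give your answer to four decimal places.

6.5124

Write m_i for p''(x_i). With h_i = 2, 1, 1 and divided differences Δ_i = 7/2, 5, -8, the continuity of p' gives the tridiagonal system
  2·m_0 + 6·m_1 + 1·m_2 = 6(Δ_1 - Δ_0) = 9
  1·m_1 + 4·m_2 + 1·m_3 = 6(Δ_2 - Δ_1) = -78
Clamped end conditions give two more equations: 2h_0·m_0 + h_0·m_1 = 6(Δ_0 - p'(1)) = -3 and h_2·m_2 + 2h_2·m_3 = 6(p'(5) - Δ_2) = 24.
Forward elimination and back-substitution give m_0 = -101/22, m_1 = 169/22, m_2 = -307/11, m_3 = 571/22.
On [4, 5], p(x) = 8 - 133/44·(x - 4) - 307/22·(x - 4)² + 395/44·(x - 4)³.
With (x - 4) = 1/4: p(17/4) = 18339/2816.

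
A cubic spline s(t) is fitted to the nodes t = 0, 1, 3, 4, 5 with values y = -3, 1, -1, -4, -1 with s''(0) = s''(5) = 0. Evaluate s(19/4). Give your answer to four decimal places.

Put m_i = s'' at the i-th knot. Here h = (1, 2, 1, 1) and Δ = (4, -1, -3, 3), so the interior equations h_(i-1)·m_(i-1) + 2(h_(i-1)+h_i)·m_i + h_i·m_(i+1) = 6(Δ_i − Δ_(i-1)) read
  1·m_0 + 6·m_1 + 2·m_2 = 6(Δ_1 - Δ_0) = -30
  2·m_1 + 6·m_2 + 1·m_3 = 6(Δ_2 - Δ_1) = -12
  1·m_2 + 4·m_3 + 1·m_4 = 6(Δ_3 - Δ_2) = 36
Natural end conditions: m_0 = m_4 = 0.
Hence m_0 = 0, m_1 = -261/61, m_2 = -132/61, m_3 = 582/61, m_4 = 0.
On [4, 5], s(t) = -4 - 11/61·(t - 4) + 291/61·(t - 4)² - 97/61·(t - 4)³.
With (t - 4) = 3/4: s(19/4) = -8287/3904.

-2.1227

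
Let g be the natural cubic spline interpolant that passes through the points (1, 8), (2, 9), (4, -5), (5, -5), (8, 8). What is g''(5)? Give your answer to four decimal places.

Let m_i = g''(x_i). Step sizes h_i = 1, 2, 1, 3; slopes of the chords Δ_i = (y_(i+1) - y_i)/h_i = 1, -7, 0, 13/3.
  1·m_0 + 6·m_1 + 2·m_2 = 6(Δ_1 - Δ_0) = -48
  2·m_1 + 6·m_2 + 1·m_3 = 6(Δ_2 - Δ_1) = 42
  1·m_2 + 8·m_3 + 3·m_4 = 6(Δ_3 - Δ_2) = 26
Natural end conditions: m_0 = m_4 = 0.
Solving the tridiagonal system: m_0 = 0, m_1 = -1438/125, m_2 = 1314/125, m_3 = 242/125, m_4 = 0.

1.9360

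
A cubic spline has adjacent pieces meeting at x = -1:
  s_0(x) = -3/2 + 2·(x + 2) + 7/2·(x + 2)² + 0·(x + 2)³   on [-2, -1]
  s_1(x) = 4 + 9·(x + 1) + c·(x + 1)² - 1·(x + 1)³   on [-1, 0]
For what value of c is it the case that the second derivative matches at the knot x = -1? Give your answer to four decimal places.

s_0''(x) = 7 + 0·(x + 2), so s_0''(-1) = 7. On the right, s_1''(-1) = 2c, so c = 7/2.

3.5000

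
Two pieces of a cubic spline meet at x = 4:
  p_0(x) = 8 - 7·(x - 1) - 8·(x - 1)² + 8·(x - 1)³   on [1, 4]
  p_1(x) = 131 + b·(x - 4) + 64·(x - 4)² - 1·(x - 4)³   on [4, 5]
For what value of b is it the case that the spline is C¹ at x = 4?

p_0'(x) = -7 - 16·(x - 1) + 24·(x - 1)², so p_0'(4) = 161. On the right, p_1'(4) = b, so b = 161.

161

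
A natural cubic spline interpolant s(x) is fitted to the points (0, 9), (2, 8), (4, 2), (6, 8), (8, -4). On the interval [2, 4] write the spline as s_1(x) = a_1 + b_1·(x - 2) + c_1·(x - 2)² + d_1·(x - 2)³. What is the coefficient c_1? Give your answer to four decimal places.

Write M_i for s''(x_i). With h_i = 2, 2, 2, 2 and divided differences Δ_i = -1/2, -3, 3, -6, the continuity of s' gives the tridiagonal system
  2·M_0 + 8·M_1 + 2·M_2 = 6(Δ_1 - Δ_0) = -15
  2·M_1 + 8·M_2 + 2·M_3 = 6(Δ_2 - Δ_1) = 36
  2·M_2 + 8·M_3 + 2·M_4 = 6(Δ_3 - Δ_2) = -54
Natural end conditions: M_0 = M_4 = 0.
Solving: M_0 = 0, M_1 = -423/112, M_2 = 213/28, M_3 = -969/112, M_4 = 0.
On [2, 4], with s_1(x) = a_1 + b_1·(x - 2) + c_1·(x - 2)² + d_1·(x - 2)³: c_1 = M_1/2 = -423/224, d_1 = (M_2 - M_1)/(6h_1) = 425/448, b_1 = Δ_1 - h_1(2M_1 + M_2)/6 = -169/56.

-1.8884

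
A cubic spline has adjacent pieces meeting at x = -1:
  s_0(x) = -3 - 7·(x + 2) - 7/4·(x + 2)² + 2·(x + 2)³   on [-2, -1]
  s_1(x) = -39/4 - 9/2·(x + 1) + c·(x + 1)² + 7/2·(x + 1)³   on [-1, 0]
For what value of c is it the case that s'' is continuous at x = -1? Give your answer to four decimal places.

s_0''(x) = -7/2 + 12·(x + 2), so s_0''(-1) = 17/2. On the right, s_1''(-1) = 2c, so c = 17/4.

4.2500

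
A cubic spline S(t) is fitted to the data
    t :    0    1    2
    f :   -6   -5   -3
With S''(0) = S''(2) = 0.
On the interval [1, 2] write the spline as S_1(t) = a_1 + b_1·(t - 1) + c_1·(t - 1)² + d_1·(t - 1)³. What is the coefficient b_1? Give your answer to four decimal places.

1.5000

Put M_i = S'' at the i-th knot. Here h = (1, 1) and Δ = (1, 2), so the interior equations h_(i-1)·M_(i-1) + 2(h_(i-1)+h_i)·M_i + h_i·M_(i+1) = 6(Δ_i − Δ_(i-1)) read
  1·M_0 + 4·M_1 + 1·M_2 = 6(Δ_1 - Δ_0) = 6
Natural end conditions: M_0 = M_2 = 0.
Solving: M_0 = 0, M_1 = 3/2, M_2 = 0.
On [1, 2], with S_1(t) = a_1 + b_1·(t - 1) + c_1·(t - 1)² + d_1·(t - 1)³: c_1 = M_1/2 = 3/4, d_1 = (M_2 - M_1)/(6h_1) = -1/4, b_1 = Δ_1 - h_1(2M_1 + M_2)/6 = 3/2.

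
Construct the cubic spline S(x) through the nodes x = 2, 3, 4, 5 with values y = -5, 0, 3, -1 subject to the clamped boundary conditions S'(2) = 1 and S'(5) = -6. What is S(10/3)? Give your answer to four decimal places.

With σ_i denoting the second derivative at x_i, h_i = 1, 1, 1, and Δ_i = (y_(i+1) − y_i)/h_i = 5, 3, -4:
  1·σ_0 + 4·σ_1 + 1·σ_2 = 6(Δ_1 - Δ_0) = -12
  1·σ_1 + 4·σ_2 + 1·σ_3 = 6(Δ_2 - Δ_1) = -42
Clamped end conditions give two more equations: 2h_0·σ_0 + h_0·σ_1 = 6(Δ_0 - S'(2)) = 24 and h_2·σ_2 + 2h_2·σ_3 = 6(S'(5) - Δ_2) = -12.
Forward elimination and back-substitution give σ_0 = 212/15, σ_1 = -64/15, σ_2 = -136/15, σ_3 = -22/15.
On [3, 4], S(x) = 0 + 89/15·(x - 3) - 32/15·(x - 3)² - 4/5·(x - 3)³.
With (x - 3) = 1/3: S(10/3) = 77/45.

1.7111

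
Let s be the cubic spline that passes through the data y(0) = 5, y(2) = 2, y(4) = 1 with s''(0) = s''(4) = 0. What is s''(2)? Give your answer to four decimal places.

With M_i denoting the second derivative at x_i, h_i = 2, 2, and Δ_i = (y_(i+1) − y_i)/h_i = -3/2, -1/2:
  2·M_0 + 8·M_1 + 2·M_2 = 6(Δ_1 - Δ_0) = 6
Natural end conditions: M_0 = M_2 = 0.
Forward elimination and back-substitution give M_0 = 0, M_1 = 3/4, M_2 = 0.

0.7500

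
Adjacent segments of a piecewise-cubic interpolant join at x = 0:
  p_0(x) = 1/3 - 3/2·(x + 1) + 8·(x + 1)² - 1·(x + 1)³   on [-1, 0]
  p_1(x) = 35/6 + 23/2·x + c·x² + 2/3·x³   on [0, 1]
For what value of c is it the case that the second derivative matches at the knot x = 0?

5

p_0''(x) = 16 - 6·(x + 1), so p_0''(0) = 10. On the right, p_1''(0) = 2c, so c = 5.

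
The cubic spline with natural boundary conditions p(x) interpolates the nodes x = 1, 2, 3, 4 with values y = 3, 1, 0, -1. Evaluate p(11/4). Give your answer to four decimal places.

Put M_i = p'' at the i-th knot. Here h = (1, 1, 1) and Δ = (-2, -1, -1), so the interior equations h_(i-1)·M_(i-1) + 2(h_(i-1)+h_i)·M_i + h_i·M_(i+1) = 6(Δ_i − Δ_(i-1)) read
  1·M_0 + 4·M_1 + 1·M_2 = 6(Δ_1 - Δ_0) = 6
  1·M_1 + 4·M_2 + 1·M_3 = 6(Δ_2 - Δ_1) = 0
Natural end conditions: M_0 = M_3 = 0.
Forward elimination and back-substitution give M_0 = 0, M_1 = 8/5, M_2 = -2/5, M_3 = 0.
On [2, 3], p(x) = 1 - 22/15·(x - 2) + 4/5·(x - 2)² - 1/3·(x - 2)³.
With (x - 2) = 3/4: p(11/4) = 67/320.

0.2094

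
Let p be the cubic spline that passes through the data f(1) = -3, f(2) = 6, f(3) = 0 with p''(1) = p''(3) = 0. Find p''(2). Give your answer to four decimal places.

Let M_i = p''(x_i). Step sizes h_i = 1, 1; slopes of the chords Δ_i = (y_(i+1) - y_i)/h_i = 9, -6.
  1·M_0 + 4·M_1 + 1·M_2 = 6(Δ_1 - Δ_0) = -90
Natural end conditions: M_0 = M_2 = 0.
Forward elimination and back-substitution give M_0 = 0, M_1 = -45/2, M_2 = 0.

-22.5000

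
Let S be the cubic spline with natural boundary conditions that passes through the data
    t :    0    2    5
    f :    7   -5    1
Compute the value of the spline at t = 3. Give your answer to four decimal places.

Write M_i for S''(x_i). With h_i = 2, 3 and divided differences Δ_i = -6, 2, the continuity of S' gives the tridiagonal system
  2·M_0 + 10·M_1 + 3·M_2 = 6(Δ_1 - Δ_0) = 48
Natural end conditions: M_0 = M_2 = 0.
Solving: M_0 = 0, M_1 = 24/5, M_2 = 0.
On [2, 5], S(t) = -5 - 14/5·(t - 2) + 12/5·(t - 2)² - 4/15·(t - 2)³.
With (t - 2) = 1: S(3) = -17/3.

-5.6667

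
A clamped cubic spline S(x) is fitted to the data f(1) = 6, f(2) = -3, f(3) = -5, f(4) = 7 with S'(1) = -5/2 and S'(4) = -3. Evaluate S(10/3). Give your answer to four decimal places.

-0.0617

With σ_i denoting the second derivative at x_i, h_i = 1, 1, 1, and Δ_i = (y_(i+1) − y_i)/h_i = -9, -2, 12:
  1·σ_0 + 4·σ_1 + 1·σ_2 = 6(Δ_1 - Δ_0) = 42
  1·σ_1 + 4·σ_2 + 1·σ_3 = 6(Δ_2 - Δ_1) = 84
Clamped end conditions give two more equations: 2h_0·σ_0 + h_0·σ_1 = 6(Δ_0 - S'(1)) = -39 and h_2·σ_2 + 2h_2·σ_3 = 6(S'(4) - Δ_2) = -90.
Forward elimination and back-substitution give σ_0 = -70/3, σ_1 = 23/3, σ_2 = 104/3, σ_3 = -187/3.
On [3, 4], S(x) = -5 + 65/6·(x - 3) + 52/3·(x - 3)² - 97/6·(x - 3)³.
With (x - 3) = 1/3: S(10/3) = -5/81.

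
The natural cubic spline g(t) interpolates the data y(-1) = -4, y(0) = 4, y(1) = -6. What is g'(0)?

-1

Write m_i for g''(x_i). With h_i = 1, 1 and divided differences Δ_i = 8, -10, the continuity of g' gives the tridiagonal system
  1·m_0 + 4·m_1 + 1·m_2 = 6(Δ_1 - Δ_0) = -108
Natural end conditions: m_0 = m_2 = 0.
Hence m_0 = 0, m_1 = -27, m_2 = 0.
On [0, 1], g'(t) = b_1 + 2c_1·t + 3d_1·t² with b_1 = Δ_1 - h_1(2m_1 + m_2)/6 = -1, c_1 = m_1/2 = -27/2, d_1 = (m_2 - m_1)/(6h_1) = 9/2. So g'(0) = -1.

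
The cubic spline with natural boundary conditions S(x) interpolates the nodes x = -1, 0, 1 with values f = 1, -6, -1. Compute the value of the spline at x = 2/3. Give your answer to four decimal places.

-3.5556

Let m_i = S''(x_i). Step sizes h_i = 1, 1; slopes of the chords Δ_i = (y_(i+1) - y_i)/h_i = -7, 5.
  1·m_0 + 4·m_1 + 1·m_2 = 6(Δ_1 - Δ_0) = 72
Natural end conditions: m_0 = m_2 = 0.
Forward elimination and back-substitution give m_0 = 0, m_1 = 18, m_2 = 0.
On [0, 1], S(x) = -6 - 1·x + 9·x² - 3·x³.
With x = 2/3: S(2/3) = -32/9.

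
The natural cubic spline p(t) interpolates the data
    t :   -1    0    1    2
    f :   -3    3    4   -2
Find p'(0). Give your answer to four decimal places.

4.2667

Put σ_i = p'' at the i-th knot. Here h = (1, 1, 1) and Δ = (6, 1, -6), so the interior equations h_(i-1)·σ_(i-1) + 2(h_(i-1)+h_i)·σ_i + h_i·σ_(i+1) = 6(Δ_i − Δ_(i-1)) read
  1·σ_0 + 4·σ_1 + 1·σ_2 = 6(Δ_1 - Δ_0) = -30
  1·σ_1 + 4·σ_2 + 1·σ_3 = 6(Δ_2 - Δ_1) = -42
Natural end conditions: σ_0 = σ_3 = 0.
Hence σ_0 = 0, σ_1 = -26/5, σ_2 = -46/5, σ_3 = 0.
On [0, 1], p'(t) = b_1 + 2c_1·t + 3d_1·t² with b_1 = Δ_1 - h_1(2σ_1 + σ_2)/6 = 64/15, c_1 = σ_1/2 = -13/5, d_1 = (σ_2 - σ_1)/(6h_1) = -2/3. So p'(0) = 64/15.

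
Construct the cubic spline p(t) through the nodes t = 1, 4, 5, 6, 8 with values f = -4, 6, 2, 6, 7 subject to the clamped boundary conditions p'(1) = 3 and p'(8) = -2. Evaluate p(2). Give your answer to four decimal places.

With M_i denoting the second derivative at x_i, h_i = 3, 1, 1, 2, and Δ_i = (y_(i+1) − y_i)/h_i = 10/3, -4, 4, 1/2:
  3·M_0 + 8·M_1 + 1·M_2 = 6(Δ_1 - Δ_0) = -44
  1·M_1 + 4·M_2 + 1·M_3 = 6(Δ_2 - Δ_1) = 48
  1·M_2 + 6·M_3 + 2·M_4 = 6(Δ_3 - Δ_2) = -21
Clamped end conditions give two more equations: 2h_0·M_0 + h_0·M_1 = 6(Δ_0 - p'(1)) = 2 and h_3·M_3 + 2h_3·M_4 = 6(p'(8) - Δ_3) = -15.
Solving: M_0 = 2375/474, M_1 = -739/79, M_2 = 2497/158, M_3 = -463/79, M_4 = -259/316.
On [1, 4], p(t) = -4 + 3·(t - 1) + 2375/948·(t - 1)² - 6809/8532·(t - 1)³.
With (t - 1) = 1: p(2) = 3017/4266.

0.7072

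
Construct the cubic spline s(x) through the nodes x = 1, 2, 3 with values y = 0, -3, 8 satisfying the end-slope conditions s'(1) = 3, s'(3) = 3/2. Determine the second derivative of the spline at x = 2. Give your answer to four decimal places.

43.5000

With σ_i denoting the second derivative at x_i, h_i = 1, 1, and Δ_i = (y_(i+1) − y_i)/h_i = -3, 11:
  1·σ_0 + 4·σ_1 + 1·σ_2 = 6(Δ_1 - Δ_0) = 84
Clamped end conditions give two more equations: 2h_0·σ_0 + h_0·σ_1 = 6(Δ_0 - s'(1)) = -36 and h_1·σ_1 + 2h_1·σ_2 = 6(s'(3) - Δ_1) = -57.
Forward elimination and back-substitution give σ_0 = -159/4, σ_1 = 87/2, σ_2 = -201/4.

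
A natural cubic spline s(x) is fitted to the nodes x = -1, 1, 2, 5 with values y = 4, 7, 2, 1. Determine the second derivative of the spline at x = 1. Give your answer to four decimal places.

-7.2340

Put m_i = s'' at the i-th knot. Here h = (2, 1, 3) and Δ = (3/2, -5, -1/3), so the interior equations h_(i-1)·m_(i-1) + 2(h_(i-1)+h_i)·m_i + h_i·m_(i+1) = 6(Δ_i − Δ_(i-1)) read
  2·m_0 + 6·m_1 + 1·m_2 = 6(Δ_1 - Δ_0) = -39
  1·m_1 + 8·m_2 + 3·m_3 = 6(Δ_2 - Δ_1) = 28
Natural end conditions: m_0 = m_3 = 0.
Hence m_0 = 0, m_1 = -340/47, m_2 = 207/47, m_3 = 0.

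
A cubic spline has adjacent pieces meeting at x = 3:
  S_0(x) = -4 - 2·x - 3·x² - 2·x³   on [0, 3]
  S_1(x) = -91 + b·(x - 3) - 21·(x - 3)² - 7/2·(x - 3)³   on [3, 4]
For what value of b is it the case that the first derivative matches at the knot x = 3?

-74

S_0'(x) = -2 - 6·x - 6·x², so S_0'(3) = -74. On the right, S_1'(3) = b, so b = -74.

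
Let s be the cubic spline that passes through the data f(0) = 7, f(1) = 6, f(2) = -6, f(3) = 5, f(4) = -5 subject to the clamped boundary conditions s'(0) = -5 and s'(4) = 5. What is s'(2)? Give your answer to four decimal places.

Put m_i = s'' at the i-th knot. Here h = (1, 1, 1, 1) and Δ = (-1, -12, 11, -10), so the interior equations h_(i-1)·m_(i-1) + 2(h_(i-1)+h_i)·m_i + h_i·m_(i+1) = 6(Δ_i − Δ_(i-1)) read
  1·m_0 + 4·m_1 + 1·m_2 = 6(Δ_1 - Δ_0) = -66
  1·m_1 + 4·m_2 + 1·m_3 = 6(Δ_2 - Δ_1) = 138
  1·m_2 + 4·m_3 + 1·m_4 = 6(Δ_3 - Δ_2) = -126
Clamped end conditions give two more equations: 2h_0·m_0 + h_0·m_1 = 6(Δ_0 - s'(0)) = 24 and h_3·m_3 + 2h_3·m_4 = 6(s'(4) - Δ_3) = 90.
Forward elimination and back-substitution give m_0 = 223/7, m_1 = -278/7, m_2 = 61, m_3 = -464/7, m_4 = 547/7.
On [2, 3], s'(t) = b_2 + 2c_2·(t - 2) + 3d_2·(t - 2)² with b_2 = Δ_2 - h_2(2m_2 + m_3)/6 = 12/7, c_2 = m_2/2 = 61/2, d_2 = (m_3 - m_2)/(6h_2) = -297/14. So s'(2) = 12/7.

1.7143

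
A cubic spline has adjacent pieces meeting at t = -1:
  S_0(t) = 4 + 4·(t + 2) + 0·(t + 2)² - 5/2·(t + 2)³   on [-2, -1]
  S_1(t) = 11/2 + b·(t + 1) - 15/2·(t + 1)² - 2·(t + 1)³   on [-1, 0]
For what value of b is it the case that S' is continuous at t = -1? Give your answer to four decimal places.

-3.5000

S_0'(t) = 4 + 0·(t + 2) - 15/2·(t + 2)², so S_0'(-1) = -7/2. On the right, S_1'(-1) = b, so b = -7/2.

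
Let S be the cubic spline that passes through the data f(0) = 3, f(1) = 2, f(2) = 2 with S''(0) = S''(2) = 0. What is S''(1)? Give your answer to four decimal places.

Write M_i for S''(x_i). With h_i = 1, 1 and divided differences Δ_i = -1, 0, the continuity of S' gives the tridiagonal system
  1·M_0 + 4·M_1 + 1·M_2 = 6(Δ_1 - Δ_0) = 6
Natural end conditions: M_0 = M_2 = 0.
Hence M_0 = 0, M_1 = 3/2, M_2 = 0.

1.5000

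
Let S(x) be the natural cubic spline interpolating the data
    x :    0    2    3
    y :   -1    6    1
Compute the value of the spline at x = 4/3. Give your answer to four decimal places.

Write M_i for S''(x_i). With h_i = 2, 1 and divided differences Δ_i = 7/2, -5, the continuity of S' gives the tridiagonal system
  2·M_0 + 6·M_1 + 1·M_2 = 6(Δ_1 - Δ_0) = -51
Natural end conditions: M_0 = M_2 = 0.
Hence M_0 = 0, M_1 = -17/2, M_2 = 0.
On [0, 2], S(x) = -1 + 19/3·x + 0·x² - 17/24·x³.
With x = 4/3: S(4/3) = 467/81.

5.7654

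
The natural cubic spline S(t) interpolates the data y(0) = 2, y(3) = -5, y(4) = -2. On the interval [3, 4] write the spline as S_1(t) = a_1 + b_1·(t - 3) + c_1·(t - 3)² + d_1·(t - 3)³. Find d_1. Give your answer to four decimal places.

-0.6667

Put M_i = S'' at the i-th knot. Here h = (3, 1) and Δ = (-7/3, 3), so the interior equations h_(i-1)·M_(i-1) + 2(h_(i-1)+h_i)·M_i + h_i·M_(i+1) = 6(Δ_i − Δ_(i-1)) read
  3·M_0 + 8·M_1 + 1·M_2 = 6(Δ_1 - Δ_0) = 32
Natural end conditions: M_0 = M_2 = 0.
Solving the tridiagonal system: M_0 = 0, M_1 = 4, M_2 = 0.
On [3, 4], with S_1(t) = a_1 + b_1·(t - 3) + c_1·(t - 3)² + d_1·(t - 3)³: c_1 = M_1/2 = 2, d_1 = (M_2 - M_1)/(6h_1) = -2/3, b_1 = Δ_1 - h_1(2M_1 + M_2)/6 = 5/3.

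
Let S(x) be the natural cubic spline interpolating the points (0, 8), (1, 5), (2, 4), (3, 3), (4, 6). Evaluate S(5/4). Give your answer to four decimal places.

Write M_i for S''(x_i). With h_i = 1, 1, 1, 1 and divided differences Δ_i = -3, -1, -1, 3, the continuity of S' gives the tridiagonal system
  1·M_0 + 4·M_1 + 1·M_2 = 6(Δ_1 - Δ_0) = 12
  1·M_1 + 4·M_2 + 1·M_3 = 6(Δ_2 - Δ_1) = 0
  1·M_2 + 4·M_3 + 1·M_4 = 6(Δ_3 - Δ_2) = 24
Natural end conditions: M_0 = M_4 = 0.
Solving: M_0 = 0, M_1 = 51/14, M_2 = -18/7, M_3 = 93/14, M_4 = 0.
On [1, 2], S(x) = 5 - 25/14·(x - 1) + 51/28·(x - 1)² - 29/28·(x - 1)³.
With (x - 1) = 1/4: S(5/4) = 8335/1792.

4.6512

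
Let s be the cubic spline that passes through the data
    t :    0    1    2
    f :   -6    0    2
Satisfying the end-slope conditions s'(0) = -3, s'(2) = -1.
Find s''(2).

-2

Let M_i = s''(x_i). Step sizes h_i = 1, 1; slopes of the chords Δ_i = (y_(i+1) - y_i)/h_i = 6, 2.
  1·M_0 + 4·M_1 + 1·M_2 = 6(Δ_1 - Δ_0) = -24
Clamped end conditions give two more equations: 2h_0·M_0 + h_0·M_1 = 6(Δ_0 - s'(0)) = 54 and h_1·M_1 + 2h_1·M_2 = 6(s'(2) - Δ_1) = -18.
Hence M_0 = 34, M_1 = -14, M_2 = -2.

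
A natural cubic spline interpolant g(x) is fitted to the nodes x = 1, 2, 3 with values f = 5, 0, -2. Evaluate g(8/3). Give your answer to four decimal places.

Write m_i for g''(x_i). With h_i = 1, 1 and divided differences Δ_i = -5, -2, the continuity of g' gives the tridiagonal system
  1·m_0 + 4·m_1 + 1·m_2 = 6(Δ_1 - Δ_0) = 18
Natural end conditions: m_0 = m_2 = 0.
Hence m_0 = 0, m_1 = 9/2, m_2 = 0.
On [2, 3], g(x) = 0 - 7/2·(x - 2) + 9/4·(x - 2)² - 3/4·(x - 2)³.
With (x - 2) = 2/3: g(8/3) = -14/9.

-1.5556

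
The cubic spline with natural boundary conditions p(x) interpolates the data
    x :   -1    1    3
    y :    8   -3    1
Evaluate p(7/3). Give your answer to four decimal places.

Put σ_i = p'' at the i-th knot. Here h = (2, 2) and Δ = (-11/2, 2), so the interior equations h_(i-1)·σ_(i-1) + 2(h_(i-1)+h_i)·σ_i + h_i·σ_(i+1) = 6(Δ_i − Δ_(i-1)) read
  2·σ_0 + 8·σ_1 + 2·σ_2 = 6(Δ_1 - Δ_0) = 45
Natural end conditions: σ_0 = σ_2 = 0.
Hence σ_0 = 0, σ_1 = 45/8, σ_2 = 0.
On [1, 3], p(x) = -3 - 7/4·(x - 1) + 45/16·(x - 1)² - 15/32·(x - 1)³.
With (x - 1) = 4/3: p(7/3) = -13/9.

-1.4444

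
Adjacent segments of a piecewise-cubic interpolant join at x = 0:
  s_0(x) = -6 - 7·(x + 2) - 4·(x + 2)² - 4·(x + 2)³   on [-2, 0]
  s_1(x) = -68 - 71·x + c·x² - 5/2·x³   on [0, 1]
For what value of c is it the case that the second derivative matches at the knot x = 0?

-28

s_0''(x) = -8 - 24·(x + 2), so s_0''(0) = -56. On the right, s_1''(0) = 2c, so c = -28.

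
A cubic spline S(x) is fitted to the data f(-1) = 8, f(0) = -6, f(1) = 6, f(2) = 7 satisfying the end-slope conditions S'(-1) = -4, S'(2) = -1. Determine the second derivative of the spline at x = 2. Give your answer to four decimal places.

11.6000

Put σ_i = S'' at the i-th knot. Here h = (1, 1, 1) and Δ = (-14, 12, 1), so the interior equations h_(i-1)·σ_(i-1) + 2(h_(i-1)+h_i)·σ_i + h_i·σ_(i+1) = 6(Δ_i − Δ_(i-1)) read
  1·σ_0 + 4·σ_1 + 1·σ_2 = 6(Δ_1 - Δ_0) = 156
  1·σ_1 + 4·σ_2 + 1·σ_3 = 6(Δ_2 - Δ_1) = -66
Clamped end conditions give two more equations: 2h_0·σ_0 + h_0·σ_1 = 6(Δ_0 - S'(-1)) = -60 and h_2·σ_2 + 2h_2·σ_3 = 6(S'(2) - Δ_2) = -12.
Forward elimination and back-substitution give σ_0 = -308/5, σ_1 = 316/5, σ_2 = -176/5, σ_3 = 58/5.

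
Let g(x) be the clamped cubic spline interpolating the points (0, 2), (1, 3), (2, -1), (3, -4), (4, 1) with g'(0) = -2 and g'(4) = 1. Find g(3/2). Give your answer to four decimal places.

1.6964

With σ_i denoting the second derivative at x_i, h_i = 1, 1, 1, 1, and Δ_i = (y_(i+1) − y_i)/h_i = 1, -4, -3, 5:
  1·σ_0 + 4·σ_1 + 1·σ_2 = 6(Δ_1 - Δ_0) = -30
  1·σ_1 + 4·σ_2 + 1·σ_3 = 6(Δ_2 - Δ_1) = 6
  1·σ_2 + 4·σ_3 + 1·σ_4 = 6(Δ_3 - Δ_2) = 48
Clamped end conditions give two more equations: 2h_0·σ_0 + h_0·σ_1 = 6(Δ_0 - g'(0)) = 18 and h_3·σ_3 + 2h_3·σ_4 = 6(g'(4) - Δ_3) = -24.
Forward elimination and back-substitution give σ_0 = 102/7, σ_1 = -78/7, σ_2 = 0, σ_3 = 120/7, σ_4 = -144/7.
On [1, 2], g(x) = 3 - 2/7·(x - 1) - 39/7·(x - 1)² + 13/7·(x - 1)³.
With (x - 1) = 1/2: g(3/2) = 95/56.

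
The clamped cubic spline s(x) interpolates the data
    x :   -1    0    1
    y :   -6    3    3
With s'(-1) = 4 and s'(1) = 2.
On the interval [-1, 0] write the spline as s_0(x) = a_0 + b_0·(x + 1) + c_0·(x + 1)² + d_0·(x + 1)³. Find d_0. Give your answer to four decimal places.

Put m_i = s'' at the i-th knot. Here h = (1, 1) and Δ = (9, 0), so the interior equations h_(i-1)·m_(i-1) + 2(h_(i-1)+h_i)·m_i + h_i·m_(i+1) = 6(Δ_i − Δ_(i-1)) read
  1·m_0 + 4·m_1 + 1·m_2 = 6(Δ_1 - Δ_0) = -54
Clamped end conditions give two more equations: 2h_0·m_0 + h_0·m_1 = 6(Δ_0 - s'(-1)) = 30 and h_1·m_1 + 2h_1·m_2 = 6(s'(1) - Δ_1) = 12.
Forward elimination and back-substitution give m_0 = 55/2, m_1 = -25, m_2 = 37/2.
On [-1, 0], with s_0(x) = a_0 + b_0·(x + 1) + c_0·(x + 1)² + d_0·(x + 1)³: c_0 = m_0/2 = 55/4, d_0 = (m_1 - m_0)/(6h_0) = -35/4, b_0 = Δ_0 - h_0(2m_0 + m_1)/6 = 4.

-8.7500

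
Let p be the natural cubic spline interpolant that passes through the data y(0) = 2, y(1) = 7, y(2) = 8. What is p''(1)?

With m_i denoting the second derivative at x_i, h_i = 1, 1, and Δ_i = (y_(i+1) − y_i)/h_i = 5, 1:
  1·m_0 + 4·m_1 + 1·m_2 = 6(Δ_1 - Δ_0) = -24
Natural end conditions: m_0 = m_2 = 0.
Solving the tridiagonal system: m_0 = 0, m_1 = -6, m_2 = 0.

-6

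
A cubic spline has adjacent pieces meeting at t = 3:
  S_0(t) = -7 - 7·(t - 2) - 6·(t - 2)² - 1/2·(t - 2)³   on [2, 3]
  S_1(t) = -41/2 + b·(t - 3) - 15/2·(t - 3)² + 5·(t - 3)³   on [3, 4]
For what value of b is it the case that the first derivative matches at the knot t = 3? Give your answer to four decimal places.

-20.5000

S_0'(t) = -7 - 12·(t - 2) - 3/2·(t - 2)², so S_0'(3) = -41/2. On the right, S_1'(3) = b, so b = -41/2.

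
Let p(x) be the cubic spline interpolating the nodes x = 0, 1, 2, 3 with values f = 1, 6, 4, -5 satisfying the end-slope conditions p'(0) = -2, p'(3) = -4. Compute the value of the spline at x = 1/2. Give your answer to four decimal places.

2.6417

Write M_i for p''(x_i). With h_i = 1, 1, 1 and divided differences Δ_i = 5, -2, -9, the continuity of p' gives the tridiagonal system
  1·M_0 + 4·M_1 + 1·M_2 = 6(Δ_1 - Δ_0) = -42
  1·M_1 + 4·M_2 + 1·M_3 = 6(Δ_2 - Δ_1) = -42
Clamped end conditions give two more equations: 2h_0·M_0 + h_0·M_1 = 6(Δ_0 - p'(0)) = 42 and h_2·M_2 + 2h_2·M_3 = 6(p'(3) - Δ_2) = 30.
Solving the tridiagonal system: M_0 = 424/15, M_1 = -218/15, M_2 = -182/15, M_3 = 316/15.
On [0, 1], p(x) = 1 - 2·x + 212/15·x² - 107/15·x³.
With x = 1/2: p(1/2) = 317/120.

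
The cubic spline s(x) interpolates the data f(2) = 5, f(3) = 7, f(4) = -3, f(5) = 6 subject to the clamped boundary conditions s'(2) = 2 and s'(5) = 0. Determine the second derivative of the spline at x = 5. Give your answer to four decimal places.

With M_i denoting the second derivative at x_i, h_i = 1, 1, 1, and Δ_i = (y_(i+1) − y_i)/h_i = 2, -10, 9:
  1·M_0 + 4·M_1 + 1·M_2 = 6(Δ_1 - Δ_0) = -72
  1·M_1 + 4·M_2 + 1·M_3 = 6(Δ_2 - Δ_1) = 114
Clamped end conditions give two more equations: 2h_0·M_0 + h_0·M_1 = 6(Δ_0 - s'(2)) = 0 and h_2·M_2 + 2h_2·M_3 = 6(s'(5) - Δ_2) = -54.
Hence M_0 = 262/15, M_1 = -524/15, M_2 = 754/15, M_3 = -782/15.

-52.1333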